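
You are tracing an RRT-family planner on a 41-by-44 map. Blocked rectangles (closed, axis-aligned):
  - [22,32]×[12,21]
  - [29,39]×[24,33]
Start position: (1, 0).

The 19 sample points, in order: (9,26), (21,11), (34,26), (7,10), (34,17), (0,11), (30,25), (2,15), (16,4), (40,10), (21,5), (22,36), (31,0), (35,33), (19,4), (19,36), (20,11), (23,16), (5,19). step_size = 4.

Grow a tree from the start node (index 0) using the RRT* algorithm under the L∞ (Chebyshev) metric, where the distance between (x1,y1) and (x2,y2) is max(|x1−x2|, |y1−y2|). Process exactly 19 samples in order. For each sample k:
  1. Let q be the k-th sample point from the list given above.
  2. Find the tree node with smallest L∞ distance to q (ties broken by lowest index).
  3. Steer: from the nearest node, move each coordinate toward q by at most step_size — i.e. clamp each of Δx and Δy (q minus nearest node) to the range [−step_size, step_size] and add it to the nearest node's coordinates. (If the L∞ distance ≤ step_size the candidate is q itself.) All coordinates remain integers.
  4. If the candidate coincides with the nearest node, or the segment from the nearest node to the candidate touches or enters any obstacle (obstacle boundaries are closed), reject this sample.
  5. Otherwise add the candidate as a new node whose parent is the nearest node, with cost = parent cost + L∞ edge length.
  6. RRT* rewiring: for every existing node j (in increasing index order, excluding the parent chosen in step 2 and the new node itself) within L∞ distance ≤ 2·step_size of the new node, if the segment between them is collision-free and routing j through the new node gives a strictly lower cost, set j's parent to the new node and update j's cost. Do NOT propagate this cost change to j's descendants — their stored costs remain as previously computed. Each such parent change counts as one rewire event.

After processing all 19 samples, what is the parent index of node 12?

Parent of node 12: 10

1. q=(9,26) nearest=0 d=26 new=(5,4) → add node 1 parent=0 cost=4
2. q=(21,11) nearest=1 d=16 new=(9,8) → add node 2 parent=1 cost=8
3. q=(34,26) nearest=2 d=25 new=(13,12) → add node 3 parent=2 cost=12
4. q=(7,10) nearest=2 d=2 new=(7,10) → add node 4 parent=2 cost=10
5. q=(34,17) nearest=3 d=21 new=(17,16) → add node 5 parent=3 cost=16
6. q=(0,11) nearest=1 d=7 new=(1,8) → add node 6 parent=1 cost=8
7. q=(30,25) nearest=5 d=13 new=(21,20) → add node 7 parent=5 cost=20
8. q=(2,15) nearest=4 d=5 new=(3,14) → add node 8 parent=4 cost=14
9. q=(16,4) nearest=2 d=7 new=(13,4) → add node 9 parent=2 cost=12
10. q=(40,10) nearest=7 d=19 new=(25,16) → blocked by [22,32]×[12,21], reject
11. q=(21,5) nearest=3 d=8 new=(17,8) → add node 10 parent=3 cost=16
12. q=(22,36) nearest=7 d=16 new=(22,24) → add node 11 parent=7 cost=24
13. q=(31,0) nearest=10 d=14 new=(21,4) → add node 12 parent=10 cost=20
14. q=(35,33) nearest=11 d=13 new=(26,28) → add node 13 parent=11 cost=28
15. q=(19,4) nearest=12 d=2 new=(19,4) → add node 14 parent=12 cost=22
16. q=(19,36) nearest=13 d=8 new=(22,32) → add node 15 parent=13 cost=32
17. q=(20,11) nearest=10 d=3 new=(20,11) → add node 16 parent=10 cost=19
18. q=(23,16) nearest=7 d=4 new=(23,16) → blocked by [22,32]×[12,21], reject
19. q=(5,19) nearest=8 d=5 new=(5,18) → add node 17 parent=8 cost=18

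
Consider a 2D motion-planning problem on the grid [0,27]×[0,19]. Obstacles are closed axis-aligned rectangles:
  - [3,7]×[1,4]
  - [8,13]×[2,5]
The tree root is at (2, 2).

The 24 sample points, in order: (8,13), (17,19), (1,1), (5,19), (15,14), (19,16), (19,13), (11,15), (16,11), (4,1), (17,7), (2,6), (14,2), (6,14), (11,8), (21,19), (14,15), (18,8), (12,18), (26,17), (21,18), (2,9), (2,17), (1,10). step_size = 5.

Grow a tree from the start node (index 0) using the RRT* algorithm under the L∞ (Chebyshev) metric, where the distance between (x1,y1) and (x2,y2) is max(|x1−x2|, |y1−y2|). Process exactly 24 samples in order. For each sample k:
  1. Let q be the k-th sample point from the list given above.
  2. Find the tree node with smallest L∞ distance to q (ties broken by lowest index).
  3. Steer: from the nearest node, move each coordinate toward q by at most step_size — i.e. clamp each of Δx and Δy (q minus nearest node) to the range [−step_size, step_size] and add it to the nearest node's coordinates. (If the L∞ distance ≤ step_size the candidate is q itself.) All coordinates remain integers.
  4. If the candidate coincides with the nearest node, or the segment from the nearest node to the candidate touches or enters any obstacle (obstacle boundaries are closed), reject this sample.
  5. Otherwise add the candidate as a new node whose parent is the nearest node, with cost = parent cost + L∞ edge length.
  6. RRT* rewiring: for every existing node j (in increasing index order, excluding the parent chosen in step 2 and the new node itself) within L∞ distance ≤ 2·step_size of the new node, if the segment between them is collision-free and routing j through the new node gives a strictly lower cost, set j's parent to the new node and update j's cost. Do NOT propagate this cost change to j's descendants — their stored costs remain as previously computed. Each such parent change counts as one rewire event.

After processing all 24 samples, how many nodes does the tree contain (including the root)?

1. q=(8,13) nearest=0 d=11 new=(7,7) → blocked by [3,7]×[1,4], reject
2. q=(17,19) nearest=0 d=17 new=(7,7) → blocked by [3,7]×[1,4], reject
3. q=(1,1) nearest=0 d=1 new=(1,1) → add node 1 parent=0 cost=1
4. q=(5,19) nearest=0 d=17 new=(5,7) → blocked by [3,7]×[1,4], reject
5. q=(15,14) nearest=0 d=13 new=(7,7) → blocked by [3,7]×[1,4], reject
6. q=(19,16) nearest=0 d=17 new=(7,7) → blocked by [3,7]×[1,4], reject
7. q=(19,13) nearest=0 d=17 new=(7,7) → blocked by [3,7]×[1,4], reject
8. q=(11,15) nearest=0 d=13 new=(7,7) → blocked by [3,7]×[1,4], reject
9. q=(16,11) nearest=0 d=14 new=(7,7) → blocked by [3,7]×[1,4], reject
10. q=(4,1) nearest=0 d=2 new=(4,1) → blocked by [3,7]×[1,4], reject
11. q=(17,7) nearest=0 d=15 new=(7,7) → blocked by [3,7]×[1,4], reject
12. q=(2,6) nearest=0 d=4 new=(2,6) → add node 2 parent=0 cost=4
13. q=(14,2) nearest=0 d=12 new=(7,2) → blocked by [3,7]×[1,4], reject
14. q=(6,14) nearest=2 d=8 new=(6,11) → add node 3 parent=2 cost=9
15. q=(11,8) nearest=3 d=5 new=(11,8) → add node 4 parent=3 cost=14
16. q=(21,19) nearest=4 d=11 new=(16,13) → add node 5 parent=4 cost=19
17. q=(14,15) nearest=5 d=2 new=(14,15) → add node 6 parent=5 cost=21
18. q=(18,8) nearest=5 d=5 new=(18,8) → add node 7 parent=5 cost=24
19. q=(12,18) nearest=6 d=3 new=(12,18) → add node 8 parent=6 cost=24
20. q=(26,17) nearest=7 d=9 new=(23,13) → add node 9 parent=7 cost=29
21. q=(21,18) nearest=5 d=5 new=(21,18) → add node 10 parent=5 cost=24
22. q=(2,9) nearest=2 d=3 new=(2,9) → add node 11 parent=2 cost=7; rewire 8→11 (17<24)
23. q=(2,17) nearest=3 d=6 new=(2,16) → add node 12 parent=3 cost=14
24. q=(1,10) nearest=11 d=1 new=(1,10) → add node 13 parent=11 cost=8

Node count: 14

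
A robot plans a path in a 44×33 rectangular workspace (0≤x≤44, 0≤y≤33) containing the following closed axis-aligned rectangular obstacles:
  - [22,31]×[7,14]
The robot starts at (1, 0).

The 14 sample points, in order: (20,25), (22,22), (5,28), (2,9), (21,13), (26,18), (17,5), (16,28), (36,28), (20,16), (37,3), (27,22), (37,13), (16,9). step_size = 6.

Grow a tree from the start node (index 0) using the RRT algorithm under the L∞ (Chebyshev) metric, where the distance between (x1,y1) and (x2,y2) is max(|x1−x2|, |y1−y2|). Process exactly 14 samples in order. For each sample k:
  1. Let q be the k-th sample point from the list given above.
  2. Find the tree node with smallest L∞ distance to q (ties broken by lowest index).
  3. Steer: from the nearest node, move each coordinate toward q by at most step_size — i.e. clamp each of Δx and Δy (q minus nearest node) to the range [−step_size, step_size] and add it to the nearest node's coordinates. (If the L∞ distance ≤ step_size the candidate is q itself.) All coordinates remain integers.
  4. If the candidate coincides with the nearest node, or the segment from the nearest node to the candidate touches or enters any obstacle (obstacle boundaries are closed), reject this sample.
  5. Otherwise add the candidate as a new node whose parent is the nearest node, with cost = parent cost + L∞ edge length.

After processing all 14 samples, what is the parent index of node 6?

1. q=(20,25) nearest=0 d=25 new=(7,6) → add node 1 parent=0 cost=6
2. q=(22,22) nearest=1 d=16 new=(13,12) → add node 2 parent=1 cost=12
3. q=(5,28) nearest=2 d=16 new=(7,18) → add node 3 parent=2 cost=18
4. q=(2,9) nearest=1 d=5 new=(2,9) → add node 4 parent=1 cost=11
5. q=(21,13) nearest=2 d=8 new=(19,13) → add node 5 parent=2 cost=18
6. q=(26,18) nearest=5 d=7 new=(25,18) → add node 6 parent=5 cost=24
7. q=(17,5) nearest=2 d=7 new=(17,6) → add node 7 parent=2 cost=18
8. q=(16,28) nearest=3 d=10 new=(13,24) → add node 8 parent=3 cost=24
9. q=(36,28) nearest=6 d=11 new=(31,24) → add node 9 parent=6 cost=30
10. q=(20,16) nearest=5 d=3 new=(20,16) → add node 10 parent=5 cost=21
11. q=(37,3) nearest=6 d=15 new=(31,12) → blocked by [22,31]×[7,14], reject
12. q=(27,22) nearest=6 d=4 new=(27,22) → add node 11 parent=6 cost=28
13. q=(37,13) nearest=11 d=10 new=(33,16) → add node 12 parent=11 cost=34
14. q=(16,9) nearest=2 d=3 new=(16,9) → add node 13 parent=2 cost=15

Parent of node 6: 5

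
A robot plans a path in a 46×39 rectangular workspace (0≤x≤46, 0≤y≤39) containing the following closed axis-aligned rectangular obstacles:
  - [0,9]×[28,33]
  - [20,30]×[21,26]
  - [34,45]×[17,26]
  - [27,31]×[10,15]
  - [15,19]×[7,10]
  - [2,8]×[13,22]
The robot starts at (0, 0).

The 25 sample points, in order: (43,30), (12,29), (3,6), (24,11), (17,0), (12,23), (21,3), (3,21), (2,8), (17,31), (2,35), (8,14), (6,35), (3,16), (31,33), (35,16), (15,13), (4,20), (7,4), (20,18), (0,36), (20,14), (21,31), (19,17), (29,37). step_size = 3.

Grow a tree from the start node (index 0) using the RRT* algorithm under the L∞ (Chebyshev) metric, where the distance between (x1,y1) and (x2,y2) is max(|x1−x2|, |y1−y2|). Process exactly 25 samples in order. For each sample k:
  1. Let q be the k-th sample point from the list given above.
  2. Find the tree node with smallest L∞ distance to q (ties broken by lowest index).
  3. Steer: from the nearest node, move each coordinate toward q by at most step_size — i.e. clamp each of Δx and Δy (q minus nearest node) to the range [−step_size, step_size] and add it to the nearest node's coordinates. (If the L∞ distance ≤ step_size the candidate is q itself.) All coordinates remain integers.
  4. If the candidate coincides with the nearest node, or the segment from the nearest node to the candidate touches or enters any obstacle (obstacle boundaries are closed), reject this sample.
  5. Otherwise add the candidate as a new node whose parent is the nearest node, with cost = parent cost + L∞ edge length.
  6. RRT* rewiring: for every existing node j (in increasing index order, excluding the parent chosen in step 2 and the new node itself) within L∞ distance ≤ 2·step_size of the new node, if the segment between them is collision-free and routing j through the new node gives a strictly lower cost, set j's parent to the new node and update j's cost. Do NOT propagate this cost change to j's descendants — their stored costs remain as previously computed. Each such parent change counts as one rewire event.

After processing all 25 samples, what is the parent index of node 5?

Parent of node 5: 4

1. q=(43,30) nearest=0 d=43 new=(3,3) → add node 1 parent=0 cost=3
2. q=(12,29) nearest=1 d=26 new=(6,6) → add node 2 parent=1 cost=6
3. q=(3,6) nearest=1 d=3 new=(3,6) → add node 3 parent=1 cost=6
4. q=(24,11) nearest=2 d=18 new=(9,9) → add node 4 parent=2 cost=9
5. q=(17,0) nearest=4 d=9 new=(12,6) → add node 5 parent=4 cost=12
6. q=(12,23) nearest=4 d=14 new=(12,12) → add node 6 parent=4 cost=12
7. q=(21,3) nearest=5 d=9 new=(15,3) → add node 7 parent=5 cost=15
8. q=(3,21) nearest=6 d=9 new=(9,15) → add node 8 parent=6 cost=15
9. q=(2,8) nearest=3 d=2 new=(2,8) → add node 9 parent=3 cost=8
10. q=(17,31) nearest=8 d=16 new=(12,18) → add node 10 parent=8 cost=18
11. q=(2,35) nearest=10 d=17 new=(9,21) → add node 11 parent=10 cost=21
12. q=(8,14) nearest=8 d=1 new=(8,14) → blocked by [2,8]×[13,22], reject
13. q=(6,35) nearest=11 d=14 new=(6,24) → blocked by [2,8]×[13,22], reject
14. q=(3,16) nearest=8 d=6 new=(6,16) → blocked by [2,8]×[13,22], reject
15. q=(31,33) nearest=10 d=19 new=(15,21) → add node 12 parent=10 cost=21
16. q=(35,16) nearest=7 d=20 new=(18,6) → add node 13 parent=7 cost=18
17. q=(15,13) nearest=6 d=3 new=(15,13) → add node 14 parent=6 cost=15
18. q=(4,20) nearest=8 d=5 new=(6,18) → blocked by [2,8]×[13,22], reject
19. q=(7,4) nearest=2 d=2 new=(7,4) → add node 15 parent=2 cost=8
20. q=(20,18) nearest=12 d=5 new=(18,18) → add node 16 parent=12 cost=24
21. q=(0,36) nearest=11 d=15 new=(6,24) → blocked by [2,8]×[13,22], reject
22. q=(20,14) nearest=16 d=4 new=(20,15) → add node 17 parent=16 cost=27
23. q=(21,31) nearest=12 d=10 new=(18,24) → add node 18 parent=12 cost=24
24. q=(19,17) nearest=16 d=1 new=(19,17) → add node 19 parent=16 cost=25
25. q=(29,37) nearest=18 d=13 new=(21,27) → blocked by [20,30]×[21,26], reject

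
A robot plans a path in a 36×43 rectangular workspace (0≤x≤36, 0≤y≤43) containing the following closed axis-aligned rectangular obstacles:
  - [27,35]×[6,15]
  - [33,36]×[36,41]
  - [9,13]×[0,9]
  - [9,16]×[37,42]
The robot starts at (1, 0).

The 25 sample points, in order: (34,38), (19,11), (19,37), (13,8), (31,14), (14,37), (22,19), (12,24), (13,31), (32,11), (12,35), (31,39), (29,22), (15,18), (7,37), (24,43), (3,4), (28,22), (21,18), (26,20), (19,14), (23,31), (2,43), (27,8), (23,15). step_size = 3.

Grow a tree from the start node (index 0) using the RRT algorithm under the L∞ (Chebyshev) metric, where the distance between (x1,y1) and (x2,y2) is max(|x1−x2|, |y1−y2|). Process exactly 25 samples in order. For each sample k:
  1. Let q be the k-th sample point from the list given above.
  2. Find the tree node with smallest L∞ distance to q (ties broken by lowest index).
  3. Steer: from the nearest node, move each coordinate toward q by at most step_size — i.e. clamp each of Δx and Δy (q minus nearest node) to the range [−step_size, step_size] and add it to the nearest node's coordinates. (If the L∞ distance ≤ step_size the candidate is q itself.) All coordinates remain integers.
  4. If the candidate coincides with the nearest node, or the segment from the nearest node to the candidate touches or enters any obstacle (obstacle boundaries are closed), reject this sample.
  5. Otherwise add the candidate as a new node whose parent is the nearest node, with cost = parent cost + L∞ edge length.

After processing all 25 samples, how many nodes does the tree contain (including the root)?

Node count: 14

1. q=(34,38) nearest=0 d=38 new=(4,3) → add node 1 parent=0 cost=3
2. q=(19,11) nearest=1 d=15 new=(7,6) → add node 2 parent=1 cost=6
3. q=(19,37) nearest=2 d=31 new=(10,9) → blocked by [9,13]×[0,9], reject
4. q=(13,8) nearest=2 d=6 new=(10,8) → blocked by [9,13]×[0,9], reject
5. q=(31,14) nearest=2 d=24 new=(10,9) → blocked by [9,13]×[0,9], reject
6. q=(14,37) nearest=2 d=31 new=(10,9) → blocked by [9,13]×[0,9], reject
7. q=(22,19) nearest=2 d=15 new=(10,9) → blocked by [9,13]×[0,9], reject
8. q=(12,24) nearest=2 d=18 new=(10,9) → blocked by [9,13]×[0,9], reject
9. q=(13,31) nearest=2 d=25 new=(10,9) → blocked by [9,13]×[0,9], reject
10. q=(32,11) nearest=2 d=25 new=(10,9) → blocked by [9,13]×[0,9], reject
11. q=(12,35) nearest=2 d=29 new=(10,9) → blocked by [9,13]×[0,9], reject
12. q=(31,39) nearest=2 d=33 new=(10,9) → blocked by [9,13]×[0,9], reject
13. q=(29,22) nearest=2 d=22 new=(10,9) → blocked by [9,13]×[0,9], reject
14. q=(15,18) nearest=2 d=12 new=(10,9) → blocked by [9,13]×[0,9], reject
15. q=(7,37) nearest=2 d=31 new=(7,9) → add node 3 parent=2 cost=9
16. q=(24,43) nearest=3 d=34 new=(10,12) → add node 4 parent=3 cost=12
17. q=(3,4) nearest=1 d=1 new=(3,4) → add node 5 parent=1 cost=4
18. q=(28,22) nearest=4 d=18 new=(13,15) → add node 6 parent=4 cost=15
19. q=(21,18) nearest=6 d=8 new=(16,18) → add node 7 parent=6 cost=18
20. q=(26,20) nearest=7 d=10 new=(19,20) → add node 8 parent=7 cost=21
21. q=(19,14) nearest=7 d=4 new=(19,15) → add node 9 parent=7 cost=21
22. q=(23,31) nearest=8 d=11 new=(22,23) → add node 10 parent=8 cost=24
23. q=(2,43) nearest=10 d=20 new=(19,26) → add node 11 parent=10 cost=27
24. q=(27,8) nearest=9 d=8 new=(22,12) → add node 12 parent=9 cost=24
25. q=(23,15) nearest=12 d=3 new=(23,15) → add node 13 parent=12 cost=27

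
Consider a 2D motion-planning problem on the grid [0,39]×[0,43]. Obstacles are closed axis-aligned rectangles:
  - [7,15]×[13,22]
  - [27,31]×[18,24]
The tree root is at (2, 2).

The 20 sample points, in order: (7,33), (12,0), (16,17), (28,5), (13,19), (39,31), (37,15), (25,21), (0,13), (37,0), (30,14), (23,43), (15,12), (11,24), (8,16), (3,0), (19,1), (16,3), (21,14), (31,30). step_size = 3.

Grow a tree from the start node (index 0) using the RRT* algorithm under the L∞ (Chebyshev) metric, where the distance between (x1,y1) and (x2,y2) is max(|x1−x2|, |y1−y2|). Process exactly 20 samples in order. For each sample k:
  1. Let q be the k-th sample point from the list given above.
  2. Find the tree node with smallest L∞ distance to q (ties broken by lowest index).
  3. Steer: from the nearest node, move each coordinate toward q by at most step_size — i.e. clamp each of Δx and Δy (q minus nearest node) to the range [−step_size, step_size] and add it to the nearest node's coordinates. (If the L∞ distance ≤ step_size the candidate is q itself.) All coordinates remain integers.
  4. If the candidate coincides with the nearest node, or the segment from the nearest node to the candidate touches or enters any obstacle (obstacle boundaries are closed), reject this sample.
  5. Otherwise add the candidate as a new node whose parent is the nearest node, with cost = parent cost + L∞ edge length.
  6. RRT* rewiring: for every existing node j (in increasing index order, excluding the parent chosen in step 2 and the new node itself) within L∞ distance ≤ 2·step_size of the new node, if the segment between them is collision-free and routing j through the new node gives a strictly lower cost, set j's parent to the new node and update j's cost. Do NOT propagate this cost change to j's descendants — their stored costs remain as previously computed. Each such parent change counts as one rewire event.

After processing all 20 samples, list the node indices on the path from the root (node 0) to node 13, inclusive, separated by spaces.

1. q=(7,33) nearest=0 d=31 new=(5,5) → add node 1 parent=0 cost=3
2. q=(12,0) nearest=1 d=7 new=(8,2) → add node 2 parent=1 cost=6
3. q=(16,17) nearest=1 d=12 new=(8,8) → add node 3 parent=1 cost=6
4. q=(28,5) nearest=2 d=20 new=(11,5) → add node 4 parent=2 cost=9
5. q=(13,19) nearest=3 d=11 new=(11,11) → add node 5 parent=3 cost=9
6. q=(39,31) nearest=4 d=28 new=(14,8) → add node 6 parent=4 cost=12
7. q=(37,15) nearest=6 d=23 new=(17,11) → add node 7 parent=6 cost=15
8. q=(25,21) nearest=7 d=10 new=(20,14) → add node 8 parent=7 cost=18
9. q=(0,13) nearest=1 d=8 new=(2,8) → add node 9 parent=1 cost=6
10. q=(37,0) nearest=8 d=17 new=(23,11) → add node 10 parent=8 cost=21
11. q=(30,14) nearest=10 d=7 new=(26,14) → add node 11 parent=10 cost=24
12. q=(23,43) nearest=8 d=29 new=(23,17) → add node 12 parent=8 cost=21
13. q=(15,12) nearest=7 d=2 new=(15,12) → add node 13 parent=7 cost=17
14. q=(11,24) nearest=8 d=10 new=(17,17) → add node 14 parent=8 cost=21
15. q=(8,16) nearest=5 d=5 new=(8,14) → blocked by [7,15]×[13,22], reject
16. q=(3,0) nearest=0 d=2 new=(3,0) → add node 15 parent=0 cost=2
17. q=(19,1) nearest=6 d=7 new=(17,5) → add node 16 parent=6 cost=15
18. q=(16,3) nearest=16 d=2 new=(16,3) → add node 17 parent=16 cost=17
19. q=(21,14) nearest=8 d=1 new=(21,14) → add node 18 parent=8 cost=19
20. q=(31,30) nearest=12 d=13 new=(26,20) → add node 19 parent=12 cost=24

Path: 0 1 2 4 6 7 13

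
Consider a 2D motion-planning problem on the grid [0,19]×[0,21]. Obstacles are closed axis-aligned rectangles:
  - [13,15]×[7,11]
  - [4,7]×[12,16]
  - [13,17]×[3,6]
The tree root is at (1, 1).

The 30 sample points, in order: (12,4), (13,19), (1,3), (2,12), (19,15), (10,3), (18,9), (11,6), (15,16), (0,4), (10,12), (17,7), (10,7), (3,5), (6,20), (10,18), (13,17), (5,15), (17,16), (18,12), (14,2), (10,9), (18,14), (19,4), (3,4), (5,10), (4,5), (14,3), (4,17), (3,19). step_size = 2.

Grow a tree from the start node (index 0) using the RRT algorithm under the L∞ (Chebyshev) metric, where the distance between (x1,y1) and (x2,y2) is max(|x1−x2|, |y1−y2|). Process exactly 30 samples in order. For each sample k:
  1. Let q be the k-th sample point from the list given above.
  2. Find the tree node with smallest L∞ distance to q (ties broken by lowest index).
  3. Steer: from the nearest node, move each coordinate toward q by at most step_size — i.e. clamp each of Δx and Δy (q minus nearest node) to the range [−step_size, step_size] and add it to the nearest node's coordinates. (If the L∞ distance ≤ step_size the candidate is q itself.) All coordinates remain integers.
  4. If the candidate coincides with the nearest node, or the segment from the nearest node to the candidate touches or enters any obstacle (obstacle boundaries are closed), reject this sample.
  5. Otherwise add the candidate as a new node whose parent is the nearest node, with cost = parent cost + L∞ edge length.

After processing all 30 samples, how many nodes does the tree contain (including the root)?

1. q=(12,4) nearest=0 d=11 new=(3,3) → add node 1 parent=0 cost=2
2. q=(13,19) nearest=1 d=16 new=(5,5) → add node 2 parent=1 cost=4
3. q=(1,3) nearest=0 d=2 new=(1,3) → add node 3 parent=0 cost=2
4. q=(2,12) nearest=2 d=7 new=(3,7) → add node 4 parent=2 cost=6
5. q=(19,15) nearest=2 d=14 new=(7,7) → add node 5 parent=2 cost=6
6. q=(10,3) nearest=5 d=4 new=(9,5) → add node 6 parent=5 cost=8
7. q=(18,9) nearest=6 d=9 new=(11,7) → add node 7 parent=6 cost=10
8. q=(11,6) nearest=7 d=1 new=(11,6) → add node 8 parent=7 cost=11
9. q=(15,16) nearest=5 d=9 new=(9,9) → add node 9 parent=5 cost=8
10. q=(0,4) nearest=3 d=1 new=(0,4) → add node 10 parent=3 cost=3
11. q=(10,12) nearest=9 d=3 new=(10,11) → add node 11 parent=9 cost=10
12. q=(17,7) nearest=7 d=6 new=(13,7) → blocked by [13,15]×[7,11], reject
13. q=(10,7) nearest=7 d=1 new=(10,7) → add node 12 parent=7 cost=11
14. q=(3,5) nearest=1 d=2 new=(3,5) → add node 13 parent=1 cost=4
15. q=(6,20) nearest=11 d=9 new=(8,13) → add node 14 parent=11 cost=12
16. q=(10,18) nearest=14 d=5 new=(10,15) → add node 15 parent=14 cost=14
17. q=(13,17) nearest=15 d=3 new=(12,17) → add node 16 parent=15 cost=16
18. q=(5,15) nearest=14 d=3 new=(6,15) → blocked by [4,7]×[12,16], reject
19. q=(17,16) nearest=16 d=5 new=(14,16) → add node 17 parent=16 cost=18
20. q=(18,12) nearest=17 d=4 new=(16,14) → add node 18 parent=17 cost=20
21. q=(14,2) nearest=8 d=4 new=(13,4) → blocked by [13,17]×[3,6], reject
22. q=(10,9) nearest=9 d=1 new=(10,9) → add node 19 parent=9 cost=9
23. q=(18,14) nearest=18 d=2 new=(18,14) → add node 20 parent=18 cost=22
24. q=(19,4) nearest=7 d=8 new=(13,5) → blocked by [13,17]×[3,6], reject
25. q=(3,4) nearest=1 d=1 new=(3,4) → add node 21 parent=1 cost=3
26. q=(5,10) nearest=4 d=3 new=(5,9) → add node 22 parent=4 cost=8
27. q=(4,5) nearest=2 d=1 new=(4,5) → add node 23 parent=2 cost=5
28. q=(14,3) nearest=8 d=3 new=(13,4) → blocked by [13,17]×[3,6], reject
29. q=(4,17) nearest=14 d=4 new=(6,15) → blocked by [4,7]×[12,16], reject
30. q=(3,19) nearest=14 d=6 new=(6,15) → blocked by [4,7]×[12,16], reject

Node count: 24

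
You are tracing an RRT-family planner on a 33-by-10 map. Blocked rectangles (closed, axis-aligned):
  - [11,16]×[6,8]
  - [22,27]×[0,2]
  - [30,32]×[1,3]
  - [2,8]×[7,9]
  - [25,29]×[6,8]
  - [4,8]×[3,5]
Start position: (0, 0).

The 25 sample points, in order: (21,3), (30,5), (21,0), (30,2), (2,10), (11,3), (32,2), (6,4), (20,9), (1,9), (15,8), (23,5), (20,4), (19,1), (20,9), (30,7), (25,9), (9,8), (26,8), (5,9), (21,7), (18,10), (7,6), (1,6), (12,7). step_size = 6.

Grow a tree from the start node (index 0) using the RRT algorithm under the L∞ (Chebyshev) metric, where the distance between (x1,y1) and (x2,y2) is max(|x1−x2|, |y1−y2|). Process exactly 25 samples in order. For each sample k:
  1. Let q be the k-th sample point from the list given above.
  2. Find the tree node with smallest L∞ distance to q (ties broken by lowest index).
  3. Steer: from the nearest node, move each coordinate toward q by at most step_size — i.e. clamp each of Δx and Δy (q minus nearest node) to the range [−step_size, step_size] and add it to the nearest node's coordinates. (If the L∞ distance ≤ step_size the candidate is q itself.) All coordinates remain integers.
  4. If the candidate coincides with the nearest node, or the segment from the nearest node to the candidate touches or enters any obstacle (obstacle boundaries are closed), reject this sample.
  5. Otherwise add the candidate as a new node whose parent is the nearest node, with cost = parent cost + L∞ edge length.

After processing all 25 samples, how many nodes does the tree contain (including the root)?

1. q=(21,3) nearest=0 d=21 new=(6,3) → blocked by [4,8]×[3,5], reject
2. q=(30,5) nearest=0 d=30 new=(6,5) → blocked by [4,8]×[3,5], reject
3. q=(21,0) nearest=0 d=21 new=(6,0) → add node 1 parent=0 cost=6
4. q=(30,2) nearest=1 d=24 new=(12,2) → add node 2 parent=1 cost=12
5. q=(2,10) nearest=0 d=10 new=(2,6) → add node 3 parent=0 cost=6
6. q=(11,3) nearest=2 d=1 new=(11,3) → add node 4 parent=2 cost=13
7. q=(32,2) nearest=2 d=20 new=(18,2) → add node 5 parent=2 cost=18
8. q=(6,4) nearest=1 d=4 new=(6,4) → blocked by [4,8]×[3,5], reject
9. q=(20,9) nearest=5 d=7 new=(20,8) → add node 6 parent=5 cost=24
10. q=(1,9) nearest=3 d=3 new=(1,9) → add node 7 parent=3 cost=9
11. q=(15,8) nearest=4 d=5 new=(15,8) → blocked by [11,16]×[6,8], reject
12. q=(23,5) nearest=6 d=3 new=(23,5) → add node 8 parent=6 cost=27
13. q=(20,4) nearest=5 d=2 new=(20,4) → add node 9 parent=5 cost=20
14. q=(19,1) nearest=5 d=1 new=(19,1) → add node 10 parent=5 cost=19
15. q=(20,9) nearest=6 d=1 new=(20,9) → add node 11 parent=6 cost=25
16. q=(30,7) nearest=8 d=7 new=(29,7) → blocked by [25,29]×[6,8], reject
17. q=(25,9) nearest=8 d=4 new=(25,9) → add node 12 parent=8 cost=31
18. q=(9,8) nearest=4 d=5 new=(9,8) → add node 13 parent=4 cost=18
19. q=(26,8) nearest=12 d=1 new=(26,8) → blocked by [25,29]×[6,8], reject
20. q=(5,9) nearest=3 d=3 new=(5,9) → blocked by [2,8]×[7,9], reject
21. q=(21,7) nearest=6 d=1 new=(21,7) → add node 14 parent=6 cost=25
22. q=(18,10) nearest=6 d=2 new=(18,10) → add node 15 parent=6 cost=26
23. q=(7,6) nearest=13 d=2 new=(7,6) → blocked by [2,8]×[7,9], reject
24. q=(1,6) nearest=3 d=1 new=(1,6) → add node 16 parent=3 cost=7
25. q=(12,7) nearest=13 d=3 new=(12,7) → blocked by [11,16]×[6,8], reject

Node count: 17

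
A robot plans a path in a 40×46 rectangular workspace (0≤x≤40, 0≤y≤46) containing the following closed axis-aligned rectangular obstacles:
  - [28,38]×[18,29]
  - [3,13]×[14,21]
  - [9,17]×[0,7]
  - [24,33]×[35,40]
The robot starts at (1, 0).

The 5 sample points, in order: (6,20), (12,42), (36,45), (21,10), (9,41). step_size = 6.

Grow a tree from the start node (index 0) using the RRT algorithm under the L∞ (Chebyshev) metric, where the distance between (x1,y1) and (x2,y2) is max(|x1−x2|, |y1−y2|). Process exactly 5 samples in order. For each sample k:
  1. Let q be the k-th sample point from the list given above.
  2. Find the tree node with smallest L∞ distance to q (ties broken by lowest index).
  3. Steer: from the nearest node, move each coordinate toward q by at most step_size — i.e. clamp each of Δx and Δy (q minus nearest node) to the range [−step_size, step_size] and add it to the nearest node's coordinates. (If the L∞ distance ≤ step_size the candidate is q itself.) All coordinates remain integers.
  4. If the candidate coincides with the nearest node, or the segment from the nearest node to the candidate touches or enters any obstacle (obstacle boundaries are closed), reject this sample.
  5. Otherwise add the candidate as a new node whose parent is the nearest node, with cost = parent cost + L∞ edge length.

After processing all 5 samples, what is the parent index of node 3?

1. q=(6,20) nearest=0 d=20 new=(6,6) → add node 1 parent=0 cost=6
2. q=(12,42) nearest=1 d=36 new=(12,12) → add node 2 parent=1 cost=12
3. q=(36,45) nearest=2 d=33 new=(18,18) → add node 3 parent=2 cost=18
4. q=(21,10) nearest=3 d=8 new=(21,12) → add node 4 parent=3 cost=24
5. q=(9,41) nearest=3 d=23 new=(12,24) → add node 5 parent=3 cost=24

Parent of node 3: 2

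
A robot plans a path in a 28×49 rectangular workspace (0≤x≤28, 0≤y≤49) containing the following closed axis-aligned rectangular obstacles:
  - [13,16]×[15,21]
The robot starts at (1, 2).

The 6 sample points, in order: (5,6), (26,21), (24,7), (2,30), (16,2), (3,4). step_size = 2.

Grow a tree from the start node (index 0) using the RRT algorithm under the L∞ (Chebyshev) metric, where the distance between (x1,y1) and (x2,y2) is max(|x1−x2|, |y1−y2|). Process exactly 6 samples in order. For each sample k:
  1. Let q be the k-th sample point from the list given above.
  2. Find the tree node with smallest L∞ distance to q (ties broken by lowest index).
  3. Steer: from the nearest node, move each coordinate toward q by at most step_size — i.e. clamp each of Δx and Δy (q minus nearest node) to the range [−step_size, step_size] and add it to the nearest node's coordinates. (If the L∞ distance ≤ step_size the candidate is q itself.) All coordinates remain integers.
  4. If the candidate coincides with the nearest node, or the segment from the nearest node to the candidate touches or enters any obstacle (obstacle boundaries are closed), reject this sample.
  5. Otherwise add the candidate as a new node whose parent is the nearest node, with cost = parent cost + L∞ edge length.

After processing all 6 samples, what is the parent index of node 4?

1. q=(5,6) nearest=0 d=4 new=(3,4) → add node 1 parent=0 cost=2
2. q=(26,21) nearest=1 d=23 new=(5,6) → add node 2 parent=1 cost=4
3. q=(24,7) nearest=2 d=19 new=(7,7) → add node 3 parent=2 cost=6
4. q=(2,30) nearest=3 d=23 new=(5,9) → add node 4 parent=3 cost=8
5. q=(16,2) nearest=3 d=9 new=(9,5) → add node 5 parent=3 cost=8
6. q=(3,4) nearest=1 d=0 → coincident, reject

Parent of node 4: 3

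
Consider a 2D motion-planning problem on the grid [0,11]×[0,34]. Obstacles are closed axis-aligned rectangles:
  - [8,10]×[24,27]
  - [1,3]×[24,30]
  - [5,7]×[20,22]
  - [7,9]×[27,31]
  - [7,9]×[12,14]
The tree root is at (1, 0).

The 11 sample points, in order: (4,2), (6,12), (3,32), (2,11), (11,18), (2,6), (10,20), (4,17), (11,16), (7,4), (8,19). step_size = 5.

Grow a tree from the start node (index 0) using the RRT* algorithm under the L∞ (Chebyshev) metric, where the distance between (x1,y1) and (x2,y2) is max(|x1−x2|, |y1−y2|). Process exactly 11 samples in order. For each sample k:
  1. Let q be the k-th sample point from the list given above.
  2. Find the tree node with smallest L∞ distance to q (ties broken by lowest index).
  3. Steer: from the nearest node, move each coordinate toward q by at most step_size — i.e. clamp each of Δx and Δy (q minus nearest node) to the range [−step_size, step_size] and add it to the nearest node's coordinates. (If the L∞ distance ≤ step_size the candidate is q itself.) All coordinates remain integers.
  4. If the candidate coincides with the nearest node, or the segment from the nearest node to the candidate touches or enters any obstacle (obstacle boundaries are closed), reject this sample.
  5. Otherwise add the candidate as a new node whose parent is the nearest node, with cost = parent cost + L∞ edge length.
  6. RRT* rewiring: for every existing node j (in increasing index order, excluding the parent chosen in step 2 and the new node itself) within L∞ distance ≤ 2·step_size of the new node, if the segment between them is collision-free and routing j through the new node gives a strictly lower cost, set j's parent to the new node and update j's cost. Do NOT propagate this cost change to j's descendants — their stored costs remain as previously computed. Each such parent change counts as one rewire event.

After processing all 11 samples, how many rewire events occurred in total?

1. q=(4,2) nearest=0 d=3 new=(4,2) → add node 1 parent=0 cost=3
2. q=(6,12) nearest=1 d=10 new=(6,7) → add node 2 parent=1 cost=8
3. q=(3,32) nearest=2 d=25 new=(3,12) → add node 3 parent=2 cost=13
4. q=(2,11) nearest=3 d=1 new=(2,11) → add node 4 parent=3 cost=14
5. q=(11,18) nearest=3 d=8 new=(8,17) → add node 5 parent=3 cost=18
6. q=(2,6) nearest=1 d=4 new=(2,6) → add node 6 parent=1 cost=7; rewire 4→6 (12<14)
7. q=(10,20) nearest=5 d=3 new=(10,20) → add node 7 parent=5 cost=21
8. q=(4,17) nearest=5 d=4 new=(4,17) → add node 8 parent=5 cost=22
9. q=(11,16) nearest=5 d=3 new=(11,16) → add node 9 parent=5 cost=21
10. q=(7,4) nearest=1 d=3 new=(7,4) → add node 10 parent=1 cost=6
11. q=(8,19) nearest=5 d=2 new=(8,19) → add node 11 parent=5 cost=20

Rewire events: 1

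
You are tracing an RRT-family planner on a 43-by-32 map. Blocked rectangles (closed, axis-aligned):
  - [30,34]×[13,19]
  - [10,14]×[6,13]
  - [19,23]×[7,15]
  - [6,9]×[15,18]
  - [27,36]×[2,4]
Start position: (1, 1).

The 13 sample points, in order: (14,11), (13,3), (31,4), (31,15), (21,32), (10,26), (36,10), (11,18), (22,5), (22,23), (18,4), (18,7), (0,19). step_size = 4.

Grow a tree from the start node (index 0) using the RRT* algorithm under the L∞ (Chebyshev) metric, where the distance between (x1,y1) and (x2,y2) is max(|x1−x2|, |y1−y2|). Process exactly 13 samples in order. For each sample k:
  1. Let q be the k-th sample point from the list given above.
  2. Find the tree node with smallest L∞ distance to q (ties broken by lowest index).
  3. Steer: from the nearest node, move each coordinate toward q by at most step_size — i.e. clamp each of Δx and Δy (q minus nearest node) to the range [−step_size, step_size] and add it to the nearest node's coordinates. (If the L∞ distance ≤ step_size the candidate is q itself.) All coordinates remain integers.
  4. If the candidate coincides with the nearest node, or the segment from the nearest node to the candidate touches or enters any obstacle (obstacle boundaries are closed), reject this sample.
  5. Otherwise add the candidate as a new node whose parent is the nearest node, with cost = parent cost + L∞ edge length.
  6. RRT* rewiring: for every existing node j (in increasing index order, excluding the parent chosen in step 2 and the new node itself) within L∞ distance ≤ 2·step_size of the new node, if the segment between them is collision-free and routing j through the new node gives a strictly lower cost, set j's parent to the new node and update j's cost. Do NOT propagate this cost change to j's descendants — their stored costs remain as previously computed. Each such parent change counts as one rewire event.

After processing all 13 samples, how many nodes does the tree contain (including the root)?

Node count: 9

1. q=(14,11) nearest=0 d=13 new=(5,5) → add node 1 parent=0 cost=4
2. q=(13,3) nearest=1 d=8 new=(9,3) → add node 2 parent=1 cost=8
3. q=(31,4) nearest=2 d=22 new=(13,4) → add node 3 parent=2 cost=12
4. q=(31,15) nearest=3 d=18 new=(17,8) → add node 4 parent=3 cost=16
5. q=(21,32) nearest=4 d=24 new=(21,12) → blocked by [19,23]×[7,15], reject
6. q=(10,26) nearest=4 d=18 new=(13,12) → blocked by [10,14]×[6,13], reject
7. q=(36,10) nearest=4 d=19 new=(21,10) → blocked by [19,23]×[7,15], reject
8. q=(11,18) nearest=4 d=10 new=(13,12) → blocked by [10,14]×[6,13], reject
9. q=(22,5) nearest=4 d=5 new=(21,5) → add node 5 parent=4 cost=20
10. q=(22,23) nearest=4 d=15 new=(21,12) → blocked by [19,23]×[7,15], reject
11. q=(18,4) nearest=5 d=3 new=(18,4) → add node 6 parent=5 cost=23
12. q=(18,7) nearest=4 d=1 new=(18,7) → add node 7 parent=4 cost=17; rewire 6→7 (20<23)
13. q=(0,19) nearest=1 d=14 new=(1,9) → add node 8 parent=1 cost=8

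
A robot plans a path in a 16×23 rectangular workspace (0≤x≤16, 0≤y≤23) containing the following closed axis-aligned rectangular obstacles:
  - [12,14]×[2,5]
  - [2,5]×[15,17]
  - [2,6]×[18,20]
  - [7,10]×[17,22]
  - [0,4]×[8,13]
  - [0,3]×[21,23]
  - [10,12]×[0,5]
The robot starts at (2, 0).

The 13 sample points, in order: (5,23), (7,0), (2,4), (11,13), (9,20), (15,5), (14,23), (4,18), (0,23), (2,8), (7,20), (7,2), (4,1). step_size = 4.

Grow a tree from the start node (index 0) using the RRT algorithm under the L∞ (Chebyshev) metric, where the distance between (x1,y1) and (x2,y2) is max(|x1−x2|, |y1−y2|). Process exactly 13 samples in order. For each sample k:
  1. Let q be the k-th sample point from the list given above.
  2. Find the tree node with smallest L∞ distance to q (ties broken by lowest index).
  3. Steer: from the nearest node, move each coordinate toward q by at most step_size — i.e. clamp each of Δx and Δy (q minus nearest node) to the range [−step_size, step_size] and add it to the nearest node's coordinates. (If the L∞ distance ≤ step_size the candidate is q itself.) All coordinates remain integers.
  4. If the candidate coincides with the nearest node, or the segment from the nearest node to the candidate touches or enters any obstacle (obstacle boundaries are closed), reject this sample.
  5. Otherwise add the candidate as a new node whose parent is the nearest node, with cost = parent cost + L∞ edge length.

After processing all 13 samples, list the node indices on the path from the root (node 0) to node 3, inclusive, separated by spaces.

Path: 0 1 3

1. q=(5,23) nearest=0 d=23 new=(5,4) → add node 1 parent=0 cost=4
2. q=(7,0) nearest=1 d=4 new=(7,0) → add node 2 parent=1 cost=8
3. q=(2,4) nearest=1 d=3 new=(2,4) → add node 3 parent=1 cost=7
4. q=(11,13) nearest=1 d=9 new=(9,8) → add node 4 parent=1 cost=8
5. q=(9,20) nearest=4 d=12 new=(9,12) → add node 5 parent=4 cost=12
6. q=(15,5) nearest=4 d=6 new=(13,5) → blocked by [12,14]×[2,5], reject
7. q=(14,23) nearest=5 d=11 new=(13,16) → add node 6 parent=5 cost=16
8. q=(4,18) nearest=5 d=6 new=(5,16) → blocked by [2,5]×[15,17], reject
9. q=(0,23) nearest=5 d=11 new=(5,16) → blocked by [2,5]×[15,17], reject
10. q=(2,8) nearest=1 d=4 new=(2,8) → blocked by [0,4]×[8,13], reject
11. q=(7,20) nearest=6 d=6 new=(9,20) → blocked by [7,10]×[17,22], reject
12. q=(7,2) nearest=1 d=2 new=(7,2) → add node 7 parent=1 cost=6
13. q=(4,1) nearest=0 d=2 new=(4,1) → add node 8 parent=0 cost=2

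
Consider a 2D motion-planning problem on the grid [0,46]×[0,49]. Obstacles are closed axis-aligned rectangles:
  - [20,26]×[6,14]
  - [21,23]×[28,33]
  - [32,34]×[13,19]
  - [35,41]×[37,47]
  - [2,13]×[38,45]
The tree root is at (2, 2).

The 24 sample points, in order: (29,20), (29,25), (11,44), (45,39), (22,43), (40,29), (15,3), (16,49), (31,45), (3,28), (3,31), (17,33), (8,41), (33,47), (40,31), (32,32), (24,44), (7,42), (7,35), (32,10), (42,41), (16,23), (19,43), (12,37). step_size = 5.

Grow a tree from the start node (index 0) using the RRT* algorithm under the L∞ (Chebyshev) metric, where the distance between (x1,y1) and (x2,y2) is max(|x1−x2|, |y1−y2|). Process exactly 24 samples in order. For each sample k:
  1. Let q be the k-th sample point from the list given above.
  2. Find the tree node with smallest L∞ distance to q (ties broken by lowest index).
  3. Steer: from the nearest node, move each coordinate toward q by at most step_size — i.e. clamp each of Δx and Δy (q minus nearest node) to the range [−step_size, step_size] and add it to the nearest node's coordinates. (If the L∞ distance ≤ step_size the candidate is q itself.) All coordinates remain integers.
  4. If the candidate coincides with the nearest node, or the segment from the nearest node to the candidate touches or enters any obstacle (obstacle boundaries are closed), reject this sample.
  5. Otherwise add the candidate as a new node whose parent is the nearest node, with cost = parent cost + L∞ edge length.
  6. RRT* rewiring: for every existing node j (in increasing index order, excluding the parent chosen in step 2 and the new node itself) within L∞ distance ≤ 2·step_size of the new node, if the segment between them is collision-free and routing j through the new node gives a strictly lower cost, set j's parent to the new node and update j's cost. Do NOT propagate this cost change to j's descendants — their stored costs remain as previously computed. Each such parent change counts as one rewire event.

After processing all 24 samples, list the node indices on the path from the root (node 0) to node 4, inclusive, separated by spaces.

Path: 0 1 2 4

1. q=(29,20) nearest=0 d=27 new=(7,7) → add node 1 parent=0 cost=5
2. q=(29,25) nearest=1 d=22 new=(12,12) → add node 2 parent=1 cost=10
3. q=(11,44) nearest=2 d=32 new=(11,17) → add node 3 parent=2 cost=15
4. q=(45,39) nearest=2 d=33 new=(17,17) → add node 4 parent=2 cost=15
5. q=(22,43) nearest=3 d=26 new=(16,22) → add node 5 parent=3 cost=20
6. q=(40,29) nearest=4 d=23 new=(22,22) → add node 6 parent=4 cost=20
7. q=(15,3) nearest=1 d=8 new=(12,3) → add node 7 parent=1 cost=10
8. q=(16,49) nearest=5 d=27 new=(16,27) → add node 8 parent=5 cost=25
9. q=(31,45) nearest=8 d=18 new=(21,32) → blocked by [21,23]×[28,33], reject
10. q=(3,28) nearest=3 d=11 new=(6,22) → add node 9 parent=3 cost=20
11. q=(3,31) nearest=9 d=9 new=(3,27) → add node 10 parent=9 cost=25
12. q=(17,33) nearest=8 d=6 new=(17,32) → add node 11 parent=8 cost=30
13. q=(8,41) nearest=11 d=9 new=(12,37) → add node 12 parent=11 cost=35
14. q=(33,47) nearest=11 d=16 new=(22,37) → add node 13 parent=11 cost=35
15. q=(40,31) nearest=6 d=18 new=(27,27) → add node 14 parent=6 cost=25
16. q=(32,32) nearest=14 d=5 new=(32,32) → add node 15 parent=14 cost=30
17. q=(24,44) nearest=13 d=7 new=(24,42) → add node 16 parent=13 cost=40
18. q=(7,42) nearest=12 d=5 new=(7,42) → blocked by [2,13]×[38,45], reject
19. q=(7,35) nearest=12 d=5 new=(7,35) → add node 17 parent=12 cost=40
20. q=(32,10) nearest=6 d=12 new=(27,17) → add node 18 parent=6 cost=25
21. q=(42,41) nearest=15 d=10 new=(37,37) → blocked by [35,41]×[37,47], reject
22. q=(16,23) nearest=5 d=1 new=(16,23) → add node 19 parent=5 cost=21
23. q=(19,43) nearest=16 d=5 new=(19,43) → add node 20 parent=16 cost=45
24. q=(12,37) nearest=12 d=0 → coincident, reject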